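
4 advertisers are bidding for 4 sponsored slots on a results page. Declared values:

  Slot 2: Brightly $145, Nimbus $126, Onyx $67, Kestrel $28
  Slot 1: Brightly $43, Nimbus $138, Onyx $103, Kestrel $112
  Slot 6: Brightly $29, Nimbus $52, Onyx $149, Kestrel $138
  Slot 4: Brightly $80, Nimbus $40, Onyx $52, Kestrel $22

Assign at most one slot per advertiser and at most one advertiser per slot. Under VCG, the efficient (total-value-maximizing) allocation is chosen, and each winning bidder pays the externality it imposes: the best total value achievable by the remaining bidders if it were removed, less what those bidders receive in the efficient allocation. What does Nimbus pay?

Nimbus pays $71.

Efficient allocation: Brightly→Slot 2 ($145), Nimbus→Slot 1 ($138), Onyx→Slot 4 ($52), Kestrel→Slot 6 ($138); total welfare W = $473.
Nimbus receives Slot 1 at value $138, so the others get W − 138 = $335.
Without Nimbus: best allocation of the remaining 3 bidders over all 4 slots is Brightly→Slot 2 ($145), Onyx→Slot 6 ($149), Kestrel→Slot 1 ($112), total $406.
VCG payment = (others' best without Nimbus) − (others' welfare with Nimbus) = 406 − 335 = $71.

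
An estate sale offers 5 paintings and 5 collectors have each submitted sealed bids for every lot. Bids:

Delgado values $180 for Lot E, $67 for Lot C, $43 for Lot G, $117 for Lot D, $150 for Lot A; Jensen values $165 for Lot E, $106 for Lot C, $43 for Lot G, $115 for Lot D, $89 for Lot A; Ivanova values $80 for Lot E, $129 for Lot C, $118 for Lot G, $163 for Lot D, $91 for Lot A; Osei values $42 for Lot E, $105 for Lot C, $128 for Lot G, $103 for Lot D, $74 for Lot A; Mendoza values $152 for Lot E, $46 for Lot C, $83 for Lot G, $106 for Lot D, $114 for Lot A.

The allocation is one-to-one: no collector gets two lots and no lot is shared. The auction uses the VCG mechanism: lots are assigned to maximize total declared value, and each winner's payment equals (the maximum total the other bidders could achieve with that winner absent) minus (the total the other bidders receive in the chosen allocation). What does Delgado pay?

Efficient allocation: Delgado→Lot A ($150), Jensen→Lot C ($106), Ivanova→Lot D ($163), Osei→Lot G ($128), Mendoza→Lot E ($152); total welfare W = $699.
Delgado receives Lot A at value $150, so the others get W − 150 = $549.
Without Delgado: best allocation of the remaining 4 bidders over all 5 lots is Jensen→Lot E ($165), Ivanova→Lot D ($163), Osei→Lot G ($128), Mendoza→Lot A ($114), total $570.
VCG payment = (others' best without Delgado) − (others' welfare with Delgado) = 570 − 549 = $21.

Delgado pays $21.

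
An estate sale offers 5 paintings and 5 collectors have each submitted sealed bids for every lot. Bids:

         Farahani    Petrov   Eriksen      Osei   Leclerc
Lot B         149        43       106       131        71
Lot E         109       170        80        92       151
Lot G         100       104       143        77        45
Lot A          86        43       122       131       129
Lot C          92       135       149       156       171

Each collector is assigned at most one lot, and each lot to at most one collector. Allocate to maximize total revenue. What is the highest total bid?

Optimal: Farahani→Lot B ($149), Petrov→Lot E ($170), Eriksen→Lot G ($143), Osei→Lot A ($131), Leclerc→Lot C ($171) — total 149+170+143+131+171 = $764.

Max total: $764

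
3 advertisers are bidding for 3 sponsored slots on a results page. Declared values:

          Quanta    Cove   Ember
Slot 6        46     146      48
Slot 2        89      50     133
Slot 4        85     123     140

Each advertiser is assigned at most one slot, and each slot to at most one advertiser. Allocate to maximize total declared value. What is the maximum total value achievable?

Optimal: Quanta→Slot 2 ($89), Cove→Slot 6 ($146), Ember→Slot 4 ($140) — total 89+146+140 = $375.
Column-greedy (each slot in turn goes to its best remaining advertiser) gives $364, worse by 11.
Every other assignment is strictly worse.

Max total: $375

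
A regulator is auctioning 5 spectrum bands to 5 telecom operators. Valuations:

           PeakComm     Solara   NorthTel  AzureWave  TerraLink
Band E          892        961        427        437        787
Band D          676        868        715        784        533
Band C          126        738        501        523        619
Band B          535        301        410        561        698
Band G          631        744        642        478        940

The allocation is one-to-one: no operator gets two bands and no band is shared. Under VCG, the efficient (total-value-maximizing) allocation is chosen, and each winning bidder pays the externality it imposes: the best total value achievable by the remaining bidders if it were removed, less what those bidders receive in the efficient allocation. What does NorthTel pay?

NorthTel pays $223M.

Efficient allocation: PeakComm→Band E ($892M), Solara→Band C ($738M), NorthTel→Band D ($715M), AzureWave→Band B ($561M), TerraLink→Band G ($940M); total welfare W = $3846M.
NorthTel receives Band D at value $715M, so the others get W − 715 = $3131M.
Without NorthTel: best allocation of the remaining 4 bidders over all 5 bands is PeakComm→Band E ($892M), Solara→Band C ($738M), AzureWave→Band D ($784M), TerraLink→Band G ($940M), total $3354M.
VCG payment = (others' best without NorthTel) − (others' welfare with NorthTel) = 3354 − 3131 = $223M.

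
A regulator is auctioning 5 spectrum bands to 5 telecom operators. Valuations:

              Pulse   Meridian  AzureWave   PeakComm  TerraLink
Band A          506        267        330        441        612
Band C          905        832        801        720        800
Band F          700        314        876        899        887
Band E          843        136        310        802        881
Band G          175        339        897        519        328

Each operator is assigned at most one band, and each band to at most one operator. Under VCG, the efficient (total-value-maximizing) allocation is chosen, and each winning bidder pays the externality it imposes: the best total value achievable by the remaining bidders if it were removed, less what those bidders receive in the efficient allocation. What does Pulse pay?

Pulse pays $269M.

Efficient allocation: Pulse→Band E ($843M), Meridian→Band C ($832M), AzureWave→Band G ($897M), PeakComm→Band F ($899M), TerraLink→Band A ($612M); total welfare W = $4083M.
Pulse receives Band E at value $843M, so the others get W − 843 = $3240M.
Without Pulse: best allocation of the remaining 4 bidders over all 5 bands is Meridian→Band C ($832M), AzureWave→Band G ($897M), PeakComm→Band F ($899M), TerraLink→Band E ($881M), total $3509M.
VCG payment = (others' best without Pulse) − (others' welfare with Pulse) = 3509 − 3240 = $269M.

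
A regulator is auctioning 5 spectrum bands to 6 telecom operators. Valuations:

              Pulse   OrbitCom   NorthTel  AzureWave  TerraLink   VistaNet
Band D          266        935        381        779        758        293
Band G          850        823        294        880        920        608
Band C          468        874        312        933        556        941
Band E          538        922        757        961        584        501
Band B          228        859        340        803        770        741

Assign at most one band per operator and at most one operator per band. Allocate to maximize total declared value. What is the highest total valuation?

Maximum total: $4457M

Optimal: OrbitCom→Band D ($935M), Pulse→Band G ($850M), VistaNet→Band C ($941M), AzureWave→Band E ($961M), TerraLink→Band B ($770M) — total 935+850+941+961+770 = $4457M.
Column-greedy (each band in turn goes to its best remaining operator) gives $4097M, worse by 360.
Next-best assignment: TerraLink→Band D, Pulse→Band G, VistaNet→Band C, AzureWave→Band E, OrbitCom→Band B = $4369M.
Swapping Pulse↔OrbitCom (Pulse→Band D $266M, OrbitCom→Band G $823M) loses 696.
Every other assignment is strictly worse.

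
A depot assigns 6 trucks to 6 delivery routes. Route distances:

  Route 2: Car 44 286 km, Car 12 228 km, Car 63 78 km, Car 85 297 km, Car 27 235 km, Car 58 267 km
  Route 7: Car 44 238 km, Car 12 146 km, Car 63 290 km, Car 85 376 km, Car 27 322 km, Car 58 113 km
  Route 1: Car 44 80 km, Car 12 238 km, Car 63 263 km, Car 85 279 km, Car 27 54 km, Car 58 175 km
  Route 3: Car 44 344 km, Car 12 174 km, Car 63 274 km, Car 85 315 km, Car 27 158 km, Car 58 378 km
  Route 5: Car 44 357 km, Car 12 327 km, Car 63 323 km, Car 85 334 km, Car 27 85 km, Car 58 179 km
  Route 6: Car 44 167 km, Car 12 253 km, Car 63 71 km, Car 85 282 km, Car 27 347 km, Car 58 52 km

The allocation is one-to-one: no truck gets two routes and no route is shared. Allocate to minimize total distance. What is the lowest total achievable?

Treat this as an assignment problem: match each truck to one route.
Optimal: Car 44→Route 1 (80 km), Car 12→Route 7 (146 km), Car 63→Route 2 (78 km), Car 85→Route 3 (315 km), Car 27→Route 5 (85 km), Car 58→Route 6 (52 km) — total 80+146+78+315+85+52 = 756 km.
Column-greedy (each route in turn goes to its cheapest remaining truck) gives 920 km, worse by 164.
Swapping Car 85↔Car 63 (Car 85→Route 2 297 km, Car 63→Route 3 274 km) adds 178.

Min total: 756 km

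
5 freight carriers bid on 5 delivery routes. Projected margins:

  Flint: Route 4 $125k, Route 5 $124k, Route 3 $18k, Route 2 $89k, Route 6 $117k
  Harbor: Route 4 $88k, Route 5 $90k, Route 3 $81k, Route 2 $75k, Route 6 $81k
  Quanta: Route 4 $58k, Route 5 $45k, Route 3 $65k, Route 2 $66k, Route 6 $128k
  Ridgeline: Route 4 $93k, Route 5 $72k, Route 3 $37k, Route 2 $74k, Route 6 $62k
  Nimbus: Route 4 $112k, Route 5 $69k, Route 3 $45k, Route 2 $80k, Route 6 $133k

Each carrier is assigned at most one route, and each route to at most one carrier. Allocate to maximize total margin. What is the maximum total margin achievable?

Optimal: Flint→Route 5 ($124k), Harbor→Route 3 ($81k), Quanta→Route 6 ($128k), Ridgeline→Route 2 ($74k), Nimbus→Route 4 ($112k) — total 124+81+128+74+112 = $519k.
Max-entry greedy (repeatedly take the single best remaining cell) gives $487k, worse by 32.
Swapping Quanta↔Nimbus (Quanta→Route 4 $58k, Nimbus→Route 6 $133k) loses 49.

Maximum total: $519k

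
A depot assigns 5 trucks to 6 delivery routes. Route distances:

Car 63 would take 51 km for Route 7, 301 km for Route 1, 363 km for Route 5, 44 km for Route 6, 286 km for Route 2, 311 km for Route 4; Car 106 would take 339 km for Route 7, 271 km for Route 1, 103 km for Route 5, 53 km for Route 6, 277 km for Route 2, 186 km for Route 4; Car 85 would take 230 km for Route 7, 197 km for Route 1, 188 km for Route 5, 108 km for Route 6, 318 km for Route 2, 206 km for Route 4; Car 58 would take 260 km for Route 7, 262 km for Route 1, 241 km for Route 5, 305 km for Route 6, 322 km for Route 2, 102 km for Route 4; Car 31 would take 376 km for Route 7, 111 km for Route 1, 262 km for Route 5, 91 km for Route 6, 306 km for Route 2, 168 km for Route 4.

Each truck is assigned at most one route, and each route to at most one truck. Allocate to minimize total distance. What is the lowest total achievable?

Min total: 475 km

Optimal: Car 63→Route 7 (51 km), Car 106→Route 5 (103 km), Car 85→Route 6 (108 km), Car 58→Route 4 (102 km), Car 31→Route 1 (111 km) — total 51+103+108+102+111 = 475 km.
Row-greedy (each truck in turn takes its cheapest remaining route) gives 752 km, worse by 277.
Swapping Car 85↔Car 63 (Car 85→Route 7 230 km, Car 63→Route 6 44 km) adds 115.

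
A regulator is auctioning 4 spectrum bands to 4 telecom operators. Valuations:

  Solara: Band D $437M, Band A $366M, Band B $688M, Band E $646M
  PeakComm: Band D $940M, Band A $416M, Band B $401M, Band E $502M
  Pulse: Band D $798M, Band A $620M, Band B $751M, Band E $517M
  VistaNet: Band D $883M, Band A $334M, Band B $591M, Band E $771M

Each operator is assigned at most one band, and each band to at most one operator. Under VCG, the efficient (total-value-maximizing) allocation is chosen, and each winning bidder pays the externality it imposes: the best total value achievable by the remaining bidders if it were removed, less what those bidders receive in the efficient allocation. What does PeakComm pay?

Efficient allocation: Solara→Band B ($688M), PeakComm→Band D ($940M), Pulse→Band A ($620M), VistaNet→Band E ($771M); total welfare W = $3019M.
PeakComm receives Band D at value $940M, so the others get W − 940 = $2079M.
Without PeakComm: best allocation of the remaining 3 bidders over all 4 bands is Solara→Band E ($646M), Pulse→Band B ($751M), VistaNet→Band D ($883M), total $2280M.
VCG payment = (others' best without PeakComm) − (others' welfare with PeakComm) = 2280 − 2079 = $201M.

PeakComm pays $201M.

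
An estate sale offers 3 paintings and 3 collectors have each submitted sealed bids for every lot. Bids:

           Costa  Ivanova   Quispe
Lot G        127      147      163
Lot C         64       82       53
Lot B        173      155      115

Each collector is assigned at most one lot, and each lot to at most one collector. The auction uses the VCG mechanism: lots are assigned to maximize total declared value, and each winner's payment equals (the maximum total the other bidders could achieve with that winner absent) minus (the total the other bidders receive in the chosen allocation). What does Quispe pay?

Efficient allocation: Costa→Lot B ($173), Ivanova→Lot C ($82), Quispe→Lot G ($163); total welfare W = $418.
Quispe receives Lot G at value $163, so the others get W − 163 = $255.
Without Quispe: best allocation of the remaining 2 bidders over all 3 lots is Costa→Lot B ($173), Ivanova→Lot G ($147), total $320.
VCG payment = (others' best without Quispe) − (others' welfare with Quispe) = 320 − 255 = $65.

Quispe pays $65.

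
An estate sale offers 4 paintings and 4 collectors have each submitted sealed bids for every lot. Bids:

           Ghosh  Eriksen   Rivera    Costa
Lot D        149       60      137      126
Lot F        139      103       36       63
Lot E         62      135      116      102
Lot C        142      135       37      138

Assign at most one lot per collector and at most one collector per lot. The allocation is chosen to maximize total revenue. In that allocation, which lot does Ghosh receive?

Ghosh receives Lot F.

Optimal: Ghosh→Lot F ($139), Eriksen→Lot E ($135), Rivera→Lot D ($137), Costa→Lot C ($138) — total 139+135+137+138 = $549.
Column-greedy (each lot in turn goes to its best remaining collector) gives $506, worse by 43.
Next-best assignment: Ghosh→Lot F, Eriksen→Lot C, Rivera→Lot E, Costa→Lot D = $516.
Ghosh's own top lot is Lot D ($149), but forcing Ghosh→Lot D and reassigning the rest optimally gives only $506 — worse by 43.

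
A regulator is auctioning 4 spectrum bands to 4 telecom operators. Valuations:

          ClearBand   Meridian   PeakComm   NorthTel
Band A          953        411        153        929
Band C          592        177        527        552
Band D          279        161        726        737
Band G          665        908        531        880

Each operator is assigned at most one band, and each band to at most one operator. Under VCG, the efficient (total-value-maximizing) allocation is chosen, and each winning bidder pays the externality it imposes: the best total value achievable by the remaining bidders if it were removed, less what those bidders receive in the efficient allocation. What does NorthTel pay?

NorthTel pays $361M.

Efficient allocation: ClearBand→Band C ($592M), Meridian→Band G ($908M), PeakComm→Band D ($726M), NorthTel→Band A ($929M); total welfare W = $3155M.
NorthTel receives Band A at value $929M, so the others get W − 929 = $2226M.
Without NorthTel: best allocation of the remaining 3 bidders over all 4 bands is ClearBand→Band A ($953M), Meridian→Band G ($908M), PeakComm→Band D ($726M), total $2587M.
VCG payment = (others' best without NorthTel) − (others' welfare with NorthTel) = 2587 − 2226 = $361M.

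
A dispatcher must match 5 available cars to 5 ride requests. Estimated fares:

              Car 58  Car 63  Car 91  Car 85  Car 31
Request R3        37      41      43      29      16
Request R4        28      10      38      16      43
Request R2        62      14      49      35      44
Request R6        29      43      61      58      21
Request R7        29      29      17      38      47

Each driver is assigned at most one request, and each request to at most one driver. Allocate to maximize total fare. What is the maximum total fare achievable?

Max total: $246

This is a one-to-one assignment (maximum-weight bipartite matching).
Optimal: Car 58→Request R2 ($62), Car 63→Request R3 ($41), Car 91→Request R4 ($38), Car 85→Request R6 ($58), Car 31→Request R7 ($47) — total 62+41+38+58+47 = $246.
Row-greedy (each driver in turn takes its best remaining request) gives $229, worse by 17.
Swapping Car 31↔Car 58 (Car 31→Request R2 $44, Car 58→Request R7 $29) loses 36.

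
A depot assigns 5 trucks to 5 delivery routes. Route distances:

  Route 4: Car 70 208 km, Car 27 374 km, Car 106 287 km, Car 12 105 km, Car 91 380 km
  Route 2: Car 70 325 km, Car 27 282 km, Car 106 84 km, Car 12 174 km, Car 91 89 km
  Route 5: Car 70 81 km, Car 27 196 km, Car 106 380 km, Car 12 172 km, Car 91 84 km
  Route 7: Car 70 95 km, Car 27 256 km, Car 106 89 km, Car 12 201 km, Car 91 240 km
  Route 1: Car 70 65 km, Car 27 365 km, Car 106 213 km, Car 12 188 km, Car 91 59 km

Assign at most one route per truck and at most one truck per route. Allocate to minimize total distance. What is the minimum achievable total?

Minimum total: 539 km

Optimal: Car 70→Route 7 (95 km), Car 27→Route 5 (196 km), Car 106→Route 2 (84 km), Car 12→Route 4 (105 km), Car 91→Route 1 (59 km) — total 95+196+84+105+59 = 539 km.
Row-greedy (each truck in turn takes its cheapest remaining route) gives 690 km, worse by 151.
Next-best assignment: Car 70→Route 1, Car 27→Route 5, Car 106→Route 7, Car 12→Route 4, Car 91→Route 2 = 544 km.
No other one-to-one assignment undercuts 539 km.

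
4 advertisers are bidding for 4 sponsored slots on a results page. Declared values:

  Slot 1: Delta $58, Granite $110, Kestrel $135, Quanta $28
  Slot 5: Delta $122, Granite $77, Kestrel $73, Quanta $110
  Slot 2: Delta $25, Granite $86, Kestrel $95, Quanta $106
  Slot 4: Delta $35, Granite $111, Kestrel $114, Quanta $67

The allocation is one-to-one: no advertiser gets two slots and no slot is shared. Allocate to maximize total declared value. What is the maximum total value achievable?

Maximum total: $474

Treat this as an assignment problem: match each advertiser to one slot.
Optimal: Delta→Slot 5 ($122), Granite→Slot 4 ($111), Kestrel→Slot 1 ($135), Quanta→Slot 2 ($106) — total 122+111+135+106 = $474.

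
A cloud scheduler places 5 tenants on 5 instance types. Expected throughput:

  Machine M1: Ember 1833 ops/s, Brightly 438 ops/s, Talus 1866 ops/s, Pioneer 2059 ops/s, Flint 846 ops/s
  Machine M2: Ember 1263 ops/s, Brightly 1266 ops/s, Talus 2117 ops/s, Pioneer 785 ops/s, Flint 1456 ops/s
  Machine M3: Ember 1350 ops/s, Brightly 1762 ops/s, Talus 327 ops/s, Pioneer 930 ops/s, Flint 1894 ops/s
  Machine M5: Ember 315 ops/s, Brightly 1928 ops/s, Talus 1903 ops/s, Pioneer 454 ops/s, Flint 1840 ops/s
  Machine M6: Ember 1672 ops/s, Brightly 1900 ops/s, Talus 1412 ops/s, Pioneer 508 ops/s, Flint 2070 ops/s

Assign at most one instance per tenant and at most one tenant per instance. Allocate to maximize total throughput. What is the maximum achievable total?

Max total: 9670 ops/s

This is the linear assignment problem.
Optimal: Ember→Machine M6 (1672 ops/s), Brightly→Machine M5 (1928 ops/s), Talus→Machine M2 (2117 ops/s), Pioneer→Machine M1 (2059 ops/s), Flint→Machine M3 (1894 ops/s) — total 1672+1928+2117+2059+1894 = 9670 ops/s.
Checked against all permutations: 9670 ops/s is optimal.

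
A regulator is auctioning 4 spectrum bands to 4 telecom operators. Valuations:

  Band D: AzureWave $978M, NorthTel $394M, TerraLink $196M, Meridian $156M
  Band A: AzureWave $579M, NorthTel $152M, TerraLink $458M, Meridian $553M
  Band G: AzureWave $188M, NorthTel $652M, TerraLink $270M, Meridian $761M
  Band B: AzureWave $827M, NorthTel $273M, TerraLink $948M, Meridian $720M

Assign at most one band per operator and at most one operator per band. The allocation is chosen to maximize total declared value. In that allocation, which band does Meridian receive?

Meridian receives Band A.

Optimal: AzureWave→Band D ($978M), NorthTel→Band G ($652M), TerraLink→Band B ($948M), Meridian→Band A ($553M) — total 978+652+948+553 = $3131M.
Max-entry greedy (repeatedly take the single best remaining cell) gives $2839M, worse by 292.
Every other assignment is strictly worse.
Meridian's own top band is Band G ($761M), but forcing Meridian→Band G and reassigning the rest optimally gives only $2839M — worse by 292.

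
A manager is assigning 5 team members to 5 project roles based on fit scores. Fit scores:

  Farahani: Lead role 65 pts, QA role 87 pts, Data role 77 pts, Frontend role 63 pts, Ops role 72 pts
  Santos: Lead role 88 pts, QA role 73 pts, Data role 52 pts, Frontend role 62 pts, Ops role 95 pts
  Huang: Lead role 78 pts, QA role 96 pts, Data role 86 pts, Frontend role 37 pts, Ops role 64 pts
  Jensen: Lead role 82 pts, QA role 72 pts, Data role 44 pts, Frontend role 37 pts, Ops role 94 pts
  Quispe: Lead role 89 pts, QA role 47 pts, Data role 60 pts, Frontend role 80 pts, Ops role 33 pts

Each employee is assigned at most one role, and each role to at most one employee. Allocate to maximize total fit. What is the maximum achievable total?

Max total: 435 pts

This is the linear assignment problem.
Optimal: Farahani→QA role (87 pts), Santos→Lead role (88 pts), Huang→Data role (86 pts), Jensen→Ops role (94 pts), Quispe→Frontend role (80 pts) — total 87+88+86+94+80 = 435 pts.
Column-greedy (each role in turn goes to its best remaining employee) gives 418 pts, worse by 17.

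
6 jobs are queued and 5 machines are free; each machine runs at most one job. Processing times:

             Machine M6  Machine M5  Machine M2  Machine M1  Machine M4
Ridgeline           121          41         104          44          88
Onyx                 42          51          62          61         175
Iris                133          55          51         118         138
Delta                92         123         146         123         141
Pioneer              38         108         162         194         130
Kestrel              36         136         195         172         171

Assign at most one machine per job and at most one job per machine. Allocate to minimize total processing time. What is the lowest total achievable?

Minimum total: 312 min

Optimal: Kestrel→Machine M6 (36 min), Onyx→Machine M5 (51 min), Iris→Machine M2 (51 min), Ridgeline→Machine M1 (44 min), Pioneer→Machine M4 (130 min) — total 36+51+51+44+130 = 312 min.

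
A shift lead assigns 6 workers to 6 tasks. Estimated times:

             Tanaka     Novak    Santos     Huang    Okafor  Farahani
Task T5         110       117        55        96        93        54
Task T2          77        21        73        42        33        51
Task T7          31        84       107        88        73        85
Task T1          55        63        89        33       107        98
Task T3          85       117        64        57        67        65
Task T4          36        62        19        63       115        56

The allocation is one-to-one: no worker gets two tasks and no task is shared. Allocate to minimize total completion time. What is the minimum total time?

Min total: 225 min

Optimal: Tanaka→Task T7 (31 min), Novak→Task T2 (21 min), Santos→Task T4 (19 min), Huang→Task T1 (33 min), Okafor→Task T3 (67 min), Farahani→Task T5 (54 min) — total 31+21+19+33+67+54 = 225 min.
Column-greedy (each task in turn goes to its cheapest remaining worker) gives 318 min, worse by 93.
No other one-to-one assignment undercuts 225 min.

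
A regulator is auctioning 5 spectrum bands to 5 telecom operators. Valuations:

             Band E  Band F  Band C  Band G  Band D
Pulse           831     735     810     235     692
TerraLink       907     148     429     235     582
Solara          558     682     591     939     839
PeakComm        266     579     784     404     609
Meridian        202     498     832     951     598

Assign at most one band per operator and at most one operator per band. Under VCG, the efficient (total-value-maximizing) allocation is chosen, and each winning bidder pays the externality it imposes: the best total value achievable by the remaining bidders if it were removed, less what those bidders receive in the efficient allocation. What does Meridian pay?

Efficient allocation: Pulse→Band F ($735M), TerraLink→Band E ($907M), Solara→Band D ($839M), PeakComm→Band C ($784M), Meridian→Band G ($951M); total welfare W = $4216M.
Meridian receives Band G at value $951M, so the others get W − 951 = $3265M.
Without Meridian: best allocation of the remaining 4 bidders over all 5 bands is Pulse→Band F ($735M), TerraLink→Band E ($907M), Solara→Band G ($939M), PeakComm→Band C ($784M), total $3365M.
VCG payment = (others' best without Meridian) − (others' welfare with Meridian) = 3365 − 3265 = $100M.

Meridian pays $100M.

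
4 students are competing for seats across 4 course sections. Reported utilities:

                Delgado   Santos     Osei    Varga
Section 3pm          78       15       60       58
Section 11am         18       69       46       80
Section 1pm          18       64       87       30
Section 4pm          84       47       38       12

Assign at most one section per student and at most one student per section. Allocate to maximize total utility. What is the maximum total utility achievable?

Max total: 298 points

Optimal: Delgado→Section 4pm (84 points), Santos→Section 11am (69 points), Osei→Section 1pm (87 points), Varga→Section 3pm (58 points) — total 84+69+87+58 = 298 points.
Column-greedy (each section in turn goes to its best remaining student) gives 292 points, worse by 6.
Checked against all permutations: 298 points is optimal.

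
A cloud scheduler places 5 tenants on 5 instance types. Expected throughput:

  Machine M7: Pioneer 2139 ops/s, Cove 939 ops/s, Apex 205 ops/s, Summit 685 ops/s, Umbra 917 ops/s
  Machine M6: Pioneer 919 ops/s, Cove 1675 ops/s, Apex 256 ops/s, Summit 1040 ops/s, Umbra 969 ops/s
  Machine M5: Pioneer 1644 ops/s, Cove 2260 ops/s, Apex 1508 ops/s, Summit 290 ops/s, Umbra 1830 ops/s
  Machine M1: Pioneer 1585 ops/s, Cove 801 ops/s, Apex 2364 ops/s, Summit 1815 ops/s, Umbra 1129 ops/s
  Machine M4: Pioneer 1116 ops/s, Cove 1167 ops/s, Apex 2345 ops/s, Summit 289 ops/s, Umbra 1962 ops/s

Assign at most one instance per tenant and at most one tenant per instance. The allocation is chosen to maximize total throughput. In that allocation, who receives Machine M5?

Umbra receives Machine M5.

This is a one-to-one assignment (maximum-weight bipartite matching).
Optimal: Pioneer→Machine M7 (2139 ops/s), Cove→Machine M6 (1675 ops/s), Apex→Machine M4 (2345 ops/s), Summit→Machine M1 (1815 ops/s), Umbra→Machine M5 (1830 ops/s) — total 2139+1675+2345+1815+1830 = 9804 ops/s.
Row-greedy (each tenant in turn takes its best remaining instance) gives 9765 ops/s, worse by 39.
Umbra's own top instance is Machine M4 (1962 ops/s), but forcing Umbra→Machine M4 and reassigning the rest optimally gives only 9765 ops/s — worse by 39.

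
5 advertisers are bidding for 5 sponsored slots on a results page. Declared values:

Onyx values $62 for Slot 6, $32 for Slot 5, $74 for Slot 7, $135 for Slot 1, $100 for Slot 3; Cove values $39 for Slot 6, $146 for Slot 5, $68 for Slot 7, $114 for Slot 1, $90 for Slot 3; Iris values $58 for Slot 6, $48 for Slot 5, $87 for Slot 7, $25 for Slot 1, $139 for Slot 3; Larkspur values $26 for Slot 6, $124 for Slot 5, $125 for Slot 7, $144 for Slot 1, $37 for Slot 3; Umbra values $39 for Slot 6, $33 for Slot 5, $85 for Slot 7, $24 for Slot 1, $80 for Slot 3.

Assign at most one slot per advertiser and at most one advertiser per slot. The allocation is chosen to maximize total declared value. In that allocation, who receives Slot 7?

Larkspur receives Slot 7.

Optimal: Onyx→Slot 1 ($135), Cove→Slot 5 ($146), Iris→Slot 3 ($139), Larkspur→Slot 7 ($125), Umbra→Slot 6 ($39) — total 135+146+139+125+39 = $584.
No other one-to-one assignment exceeds $584.
Larkspur's own top slot is Slot 1 ($144), but forcing Larkspur→Slot 1 and reassigning the rest optimally gives only $576 — worse by 8.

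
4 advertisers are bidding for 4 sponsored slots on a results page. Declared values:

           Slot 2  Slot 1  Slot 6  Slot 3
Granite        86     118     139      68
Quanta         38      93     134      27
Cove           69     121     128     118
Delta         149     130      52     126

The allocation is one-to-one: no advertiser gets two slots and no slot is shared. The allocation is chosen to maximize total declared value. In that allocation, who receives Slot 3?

Cove receives Slot 3.

Optimal: Granite→Slot 1 ($118), Quanta→Slot 6 ($134), Cove→Slot 3 ($118), Delta→Slot 2 ($149) — total 118+134+118+149 = $519.
Row-greedy (each advertiser in turn takes its best remaining slot) gives $499, worse by 20.
Every other assignment is strictly worse.
Cove's own top slot is Slot 6 ($128), but forcing Cove→Slot 6 and reassigning the rest optimally gives only $438 — worse by 81.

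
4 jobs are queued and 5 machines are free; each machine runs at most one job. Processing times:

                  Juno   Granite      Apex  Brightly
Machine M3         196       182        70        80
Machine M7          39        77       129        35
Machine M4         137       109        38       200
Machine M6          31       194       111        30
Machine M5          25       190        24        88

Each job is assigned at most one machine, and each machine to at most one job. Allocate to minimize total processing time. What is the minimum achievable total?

Minimum total: 170 min

Optimal: Juno→Machine M5 (25 min), Granite→Machine M7 (77 min), Apex→Machine M4 (38 min), Brightly→Machine M6 (30 min) — total 25+77+38+30 = 170 min.
Column-greedy (each machine in turn goes to its cheapest remaining job) gives 245 min, worse by 75.
Checked against all permutations: 170 min is optimal.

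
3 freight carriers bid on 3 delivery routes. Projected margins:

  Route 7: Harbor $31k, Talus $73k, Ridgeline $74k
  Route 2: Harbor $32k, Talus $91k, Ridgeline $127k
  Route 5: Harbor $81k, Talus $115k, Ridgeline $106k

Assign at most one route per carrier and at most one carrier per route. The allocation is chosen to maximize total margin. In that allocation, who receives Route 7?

Optimal: Harbor→Route 5 ($81k), Talus→Route 7 ($73k), Ridgeline→Route 2 ($127k) — total 81+73+127 = $281k.
Column-greedy (each route in turn goes to its best remaining carrier) gives $246k, worse by 35.
Checked against all permutations: $281k is optimal.
Talus's own top route is Route 5 ($115k), but forcing Talus→Route 5 and reassigning the rest optimally gives only $273k — worse by 8.

Talus receives Route 7.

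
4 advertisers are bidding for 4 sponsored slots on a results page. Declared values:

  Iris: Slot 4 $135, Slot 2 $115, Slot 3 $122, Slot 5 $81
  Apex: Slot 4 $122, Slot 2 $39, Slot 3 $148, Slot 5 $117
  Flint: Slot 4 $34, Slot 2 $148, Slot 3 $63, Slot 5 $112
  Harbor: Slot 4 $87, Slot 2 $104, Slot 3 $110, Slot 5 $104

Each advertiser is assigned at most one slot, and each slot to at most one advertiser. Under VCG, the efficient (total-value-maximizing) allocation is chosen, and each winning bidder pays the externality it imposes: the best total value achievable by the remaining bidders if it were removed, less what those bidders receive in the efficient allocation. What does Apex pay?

Efficient allocation: Iris→Slot 4 ($135), Apex→Slot 3 ($148), Flint→Slot 2 ($148), Harbor→Slot 5 ($104); total welfare W = $535.
Apex receives Slot 3 at value $148, so the others get W − 148 = $387.
Without Apex: best allocation of the remaining 3 bidders over all 4 slots is Iris→Slot 4 ($135), Flint→Slot 2 ($148), Harbor→Slot 3 ($110), total $393.
VCG payment = (others' best without Apex) − (others' welfare with Apex) = 393 − 387 = $6.

Apex pays $6.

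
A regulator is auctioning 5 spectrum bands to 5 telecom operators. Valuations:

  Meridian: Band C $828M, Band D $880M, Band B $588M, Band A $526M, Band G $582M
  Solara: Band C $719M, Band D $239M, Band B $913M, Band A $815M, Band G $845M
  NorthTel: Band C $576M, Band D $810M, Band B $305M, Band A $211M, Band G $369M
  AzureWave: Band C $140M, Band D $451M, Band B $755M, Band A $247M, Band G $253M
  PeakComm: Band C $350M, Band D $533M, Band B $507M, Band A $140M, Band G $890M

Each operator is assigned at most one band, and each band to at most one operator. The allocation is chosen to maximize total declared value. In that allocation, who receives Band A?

Solara receives Band A.

Optimal: Meridian→Band C ($828M), Solara→Band A ($815M), NorthTel→Band D ($810M), AzureWave→Band B ($755M), PeakComm→Band G ($890M) — total 828+815+810+755+890 = $4098M.
Max-entry greedy (repeatedly take the single best remaining cell) gives $3506M, worse by 592.
Next-best assignment: Meridian→Band D, Solara→Band A, NorthTel→Band C, AzureWave→Band B, PeakComm→Band G = $3916M.
Checked against all permutations: $4098M is optimal.
Solara's own top band is Band B ($913M), but forcing Solara→Band B and reassigning the rest optimally gives only $3688M — worse by 410.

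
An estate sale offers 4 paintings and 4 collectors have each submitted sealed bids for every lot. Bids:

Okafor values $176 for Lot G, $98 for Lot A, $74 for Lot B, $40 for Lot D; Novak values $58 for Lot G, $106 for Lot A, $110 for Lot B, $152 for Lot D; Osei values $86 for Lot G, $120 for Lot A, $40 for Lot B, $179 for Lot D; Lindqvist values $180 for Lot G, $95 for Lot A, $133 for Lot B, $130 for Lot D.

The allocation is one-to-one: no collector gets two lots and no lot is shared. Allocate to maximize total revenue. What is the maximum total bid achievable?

Maximum total: $594

Treat this as an assignment problem: match each collector to one lot.
Optimal: Okafor→Lot G ($176), Novak→Lot A ($106), Osei→Lot D ($179), Lindqvist→Lot B ($133) — total 176+106+179+133 = $594.
Max-entry greedy (repeatedly take the single best remaining cell) gives $567, worse by 27.
Next-best assignment: Okafor→Lot G, Novak→Lot D, Osei→Lot A, Lindqvist→Lot B = $581.
Swapping Okafor↔Osei (Okafor→Lot D $40, Osei→Lot G $86) loses 229.
Every other assignment is strictly worse.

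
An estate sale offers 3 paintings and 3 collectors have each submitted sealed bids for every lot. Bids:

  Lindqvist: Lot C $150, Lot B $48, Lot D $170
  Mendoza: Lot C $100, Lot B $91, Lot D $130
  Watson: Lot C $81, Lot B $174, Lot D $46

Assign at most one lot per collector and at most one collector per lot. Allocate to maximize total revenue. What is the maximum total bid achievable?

Max total: $454

Optimal: Lindqvist→Lot C ($150), Mendoza→Lot D ($130), Watson→Lot B ($174) — total 150+130+174 = $454.
Max-entry greedy (repeatedly take the single best remaining cell) gives $444, worse by 10.
Next-best assignment: Lindqvist→Lot D, Mendoza→Lot C, Watson→Lot B = $444.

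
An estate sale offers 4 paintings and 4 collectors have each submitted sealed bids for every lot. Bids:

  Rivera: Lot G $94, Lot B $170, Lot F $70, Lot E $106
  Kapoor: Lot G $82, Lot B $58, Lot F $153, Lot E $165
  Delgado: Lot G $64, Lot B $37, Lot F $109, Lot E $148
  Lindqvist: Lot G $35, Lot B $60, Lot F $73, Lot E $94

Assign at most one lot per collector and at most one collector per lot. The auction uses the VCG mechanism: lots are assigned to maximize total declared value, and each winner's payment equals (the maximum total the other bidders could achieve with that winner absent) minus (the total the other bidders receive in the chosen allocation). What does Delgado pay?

Efficient allocation: Rivera→Lot B ($170), Kapoor→Lot F ($153), Delgado→Lot E ($148), Lindqvist→Lot G ($35); total welfare W = $506.
Delgado receives Lot E at value $148, so the others get W − 148 = $358.
Without Delgado: best allocation of the remaining 3 bidders over all 4 lots is Rivera→Lot B ($170), Kapoor→Lot F ($153), Lindqvist→Lot E ($94), total $417.
VCG payment = (others' best without Delgado) − (others' welfare with Delgado) = 417 − 358 = $59.

Delgado pays $59.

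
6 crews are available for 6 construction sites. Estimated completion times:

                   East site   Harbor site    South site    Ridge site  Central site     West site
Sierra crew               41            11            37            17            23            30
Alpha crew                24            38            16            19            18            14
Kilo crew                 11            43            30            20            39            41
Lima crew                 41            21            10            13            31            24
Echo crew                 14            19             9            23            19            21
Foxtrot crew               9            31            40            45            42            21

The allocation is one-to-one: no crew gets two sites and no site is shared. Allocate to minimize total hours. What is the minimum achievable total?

Optimal: Sierra crew→Harbor site (11 hours), Alpha crew→Central site (18 hours), Kilo crew→East site (11 hours), Lima crew→Ridge site (13 hours), Echo crew→South site (9 hours), Foxtrot crew→West site (21 hours) — total 11+18+11+13+9+21 = 83 hours.
Min-entry greedy (repeatedly take the single cheapest remaining cell) gives 95 hours, worse by 12.

Min total: 83 hours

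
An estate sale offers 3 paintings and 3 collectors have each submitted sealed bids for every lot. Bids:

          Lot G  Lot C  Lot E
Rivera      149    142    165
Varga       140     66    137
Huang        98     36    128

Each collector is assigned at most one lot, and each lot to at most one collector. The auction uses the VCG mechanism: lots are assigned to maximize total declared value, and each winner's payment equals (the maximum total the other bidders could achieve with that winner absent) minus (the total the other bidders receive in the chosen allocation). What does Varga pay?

Efficient allocation: Rivera→Lot C ($142), Varga→Lot G ($140), Huang→Lot E ($128); total welfare W = $410.
Varga receives Lot G at value $140, so the others get W − 140 = $270.
Without Varga: best allocation of the remaining 2 bidders over all 3 lots is Rivera→Lot G ($149), Huang→Lot E ($128), total $277.
VCG payment = (others' best without Varga) − (others' welfare with Varga) = 277 − 270 = $7.

Varga pays $7.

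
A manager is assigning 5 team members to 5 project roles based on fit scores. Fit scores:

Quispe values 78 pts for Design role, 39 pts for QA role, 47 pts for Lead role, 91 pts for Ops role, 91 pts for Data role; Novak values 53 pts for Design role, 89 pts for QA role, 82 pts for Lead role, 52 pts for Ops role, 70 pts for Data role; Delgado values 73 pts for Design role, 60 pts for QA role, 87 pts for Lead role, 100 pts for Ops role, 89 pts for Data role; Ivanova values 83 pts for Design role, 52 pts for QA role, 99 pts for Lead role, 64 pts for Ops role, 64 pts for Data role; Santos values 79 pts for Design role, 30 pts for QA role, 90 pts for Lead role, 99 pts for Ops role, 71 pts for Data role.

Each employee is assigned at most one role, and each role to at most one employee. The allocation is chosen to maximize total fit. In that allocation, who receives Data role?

Optimal: Quispe→Data role (91 pts), Novak→QA role (89 pts), Delgado→Ops role (100 pts), Ivanova→Lead role (99 pts), Santos→Design role (79 pts) — total 91+89+100+99+79 = 458 pts.
Column-greedy (each role in turn goes to its best remaining employee) gives 453 pts, worse by 5.
Next-best assignment: Quispe→Design role, Novak→QA role, Delgado→Data role, Ivanova→Lead role, Santos→Ops role = 454 pts.
Swapping Delgado↔Santos (Delgado→Design role 73 pts, Santos→Ops role 99 pts) loses 7.
No other one-to-one assignment exceeds 458 pts.
Quispe's own top role is Ops role (91 pts), but forcing Quispe→Ops role and reassigning the rest optimally gives only 447 pts — worse by 11.

Quispe receives Data role.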